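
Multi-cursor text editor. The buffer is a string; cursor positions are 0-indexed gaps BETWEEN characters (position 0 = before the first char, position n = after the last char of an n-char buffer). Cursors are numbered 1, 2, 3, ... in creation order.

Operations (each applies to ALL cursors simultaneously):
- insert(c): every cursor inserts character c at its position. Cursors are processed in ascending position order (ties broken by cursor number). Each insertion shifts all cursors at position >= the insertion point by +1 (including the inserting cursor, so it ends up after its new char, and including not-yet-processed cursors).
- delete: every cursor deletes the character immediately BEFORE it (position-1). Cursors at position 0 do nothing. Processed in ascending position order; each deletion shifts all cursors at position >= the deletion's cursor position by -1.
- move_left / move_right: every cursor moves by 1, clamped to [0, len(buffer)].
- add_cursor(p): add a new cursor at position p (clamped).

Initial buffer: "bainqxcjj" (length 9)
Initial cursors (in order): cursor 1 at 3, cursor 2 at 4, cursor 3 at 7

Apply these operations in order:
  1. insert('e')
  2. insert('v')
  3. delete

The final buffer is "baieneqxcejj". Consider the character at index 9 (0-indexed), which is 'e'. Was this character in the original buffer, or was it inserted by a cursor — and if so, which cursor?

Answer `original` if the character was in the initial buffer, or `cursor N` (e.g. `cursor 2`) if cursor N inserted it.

Answer: cursor 3

Derivation:
After op 1 (insert('e')): buffer="baieneqxcejj" (len 12), cursors c1@4 c2@6 c3@10, authorship ...1.2...3..
After op 2 (insert('v')): buffer="baievnevqxcevjj" (len 15), cursors c1@5 c2@8 c3@13, authorship ...11.22...33..
After op 3 (delete): buffer="baieneqxcejj" (len 12), cursors c1@4 c2@6 c3@10, authorship ...1.2...3..
Authorship (.=original, N=cursor N): . . . 1 . 2 . . . 3 . .
Index 9: author = 3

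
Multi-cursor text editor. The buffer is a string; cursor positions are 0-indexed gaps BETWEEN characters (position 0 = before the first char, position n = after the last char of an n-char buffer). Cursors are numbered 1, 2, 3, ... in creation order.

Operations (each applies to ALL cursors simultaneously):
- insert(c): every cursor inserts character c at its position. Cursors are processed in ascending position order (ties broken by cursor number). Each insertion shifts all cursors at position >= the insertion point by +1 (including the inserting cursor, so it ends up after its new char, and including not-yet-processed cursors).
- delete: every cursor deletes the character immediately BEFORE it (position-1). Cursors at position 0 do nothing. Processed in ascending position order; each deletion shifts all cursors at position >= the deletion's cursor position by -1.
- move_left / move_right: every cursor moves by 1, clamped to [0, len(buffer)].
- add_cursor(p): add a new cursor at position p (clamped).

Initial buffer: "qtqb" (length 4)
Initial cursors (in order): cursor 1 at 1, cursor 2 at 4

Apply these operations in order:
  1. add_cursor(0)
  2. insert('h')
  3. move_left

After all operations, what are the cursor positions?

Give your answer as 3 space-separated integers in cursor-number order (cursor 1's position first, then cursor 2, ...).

Answer: 2 6 0

Derivation:
After op 1 (add_cursor(0)): buffer="qtqb" (len 4), cursors c3@0 c1@1 c2@4, authorship ....
After op 2 (insert('h')): buffer="hqhtqbh" (len 7), cursors c3@1 c1@3 c2@7, authorship 3.1...2
After op 3 (move_left): buffer="hqhtqbh" (len 7), cursors c3@0 c1@2 c2@6, authorship 3.1...2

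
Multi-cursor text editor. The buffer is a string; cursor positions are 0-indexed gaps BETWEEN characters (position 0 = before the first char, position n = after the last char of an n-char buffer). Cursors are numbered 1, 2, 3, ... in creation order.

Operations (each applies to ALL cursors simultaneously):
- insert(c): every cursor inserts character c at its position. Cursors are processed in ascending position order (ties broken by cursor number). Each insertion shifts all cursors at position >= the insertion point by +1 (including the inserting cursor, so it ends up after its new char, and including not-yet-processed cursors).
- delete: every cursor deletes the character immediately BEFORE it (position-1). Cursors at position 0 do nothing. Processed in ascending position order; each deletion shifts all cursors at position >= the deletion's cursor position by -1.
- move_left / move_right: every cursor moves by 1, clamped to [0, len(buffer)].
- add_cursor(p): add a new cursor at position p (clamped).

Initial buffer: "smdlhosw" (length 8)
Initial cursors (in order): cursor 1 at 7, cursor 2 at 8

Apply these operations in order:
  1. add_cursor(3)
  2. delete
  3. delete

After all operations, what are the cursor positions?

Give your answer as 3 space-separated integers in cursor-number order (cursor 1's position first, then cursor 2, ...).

After op 1 (add_cursor(3)): buffer="smdlhosw" (len 8), cursors c3@3 c1@7 c2@8, authorship ........
After op 2 (delete): buffer="smlho" (len 5), cursors c3@2 c1@5 c2@5, authorship .....
After op 3 (delete): buffer="sl" (len 2), cursors c3@1 c1@2 c2@2, authorship ..

Answer: 2 2 1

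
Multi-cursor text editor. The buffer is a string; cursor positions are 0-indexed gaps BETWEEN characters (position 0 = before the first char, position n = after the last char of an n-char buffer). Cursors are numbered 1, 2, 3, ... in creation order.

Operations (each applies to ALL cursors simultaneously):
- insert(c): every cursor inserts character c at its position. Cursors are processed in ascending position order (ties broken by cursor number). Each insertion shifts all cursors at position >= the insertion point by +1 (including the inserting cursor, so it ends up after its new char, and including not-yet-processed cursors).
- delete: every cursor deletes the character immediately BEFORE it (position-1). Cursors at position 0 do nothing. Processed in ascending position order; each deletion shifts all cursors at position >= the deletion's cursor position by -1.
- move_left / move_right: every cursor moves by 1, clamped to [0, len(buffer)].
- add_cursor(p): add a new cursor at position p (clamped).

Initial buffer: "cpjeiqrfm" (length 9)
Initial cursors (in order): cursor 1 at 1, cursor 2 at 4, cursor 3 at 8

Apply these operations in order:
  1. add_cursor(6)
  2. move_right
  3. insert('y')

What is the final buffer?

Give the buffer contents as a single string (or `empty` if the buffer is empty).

After op 1 (add_cursor(6)): buffer="cpjeiqrfm" (len 9), cursors c1@1 c2@4 c4@6 c3@8, authorship .........
After op 2 (move_right): buffer="cpjeiqrfm" (len 9), cursors c1@2 c2@5 c4@7 c3@9, authorship .........
After op 3 (insert('y')): buffer="cpyjeiyqryfmy" (len 13), cursors c1@3 c2@7 c4@10 c3@13, authorship ..1...2..4..3

Answer: cpyjeiyqryfmy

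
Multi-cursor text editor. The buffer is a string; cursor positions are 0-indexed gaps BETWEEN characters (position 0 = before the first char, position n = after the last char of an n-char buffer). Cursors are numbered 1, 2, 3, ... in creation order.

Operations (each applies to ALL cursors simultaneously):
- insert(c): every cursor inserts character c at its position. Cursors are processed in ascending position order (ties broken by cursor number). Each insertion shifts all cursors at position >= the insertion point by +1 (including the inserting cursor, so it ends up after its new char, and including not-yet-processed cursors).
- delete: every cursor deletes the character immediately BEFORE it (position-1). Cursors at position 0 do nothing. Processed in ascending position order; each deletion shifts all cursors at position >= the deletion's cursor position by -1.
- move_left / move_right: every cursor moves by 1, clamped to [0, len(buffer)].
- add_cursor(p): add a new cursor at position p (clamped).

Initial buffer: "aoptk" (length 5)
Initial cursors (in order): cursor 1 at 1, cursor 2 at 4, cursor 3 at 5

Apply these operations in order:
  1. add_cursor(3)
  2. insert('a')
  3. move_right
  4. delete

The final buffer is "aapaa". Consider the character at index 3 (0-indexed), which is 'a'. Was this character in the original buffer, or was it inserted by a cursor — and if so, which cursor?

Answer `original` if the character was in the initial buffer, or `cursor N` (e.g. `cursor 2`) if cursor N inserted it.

Answer: cursor 4

Derivation:
After op 1 (add_cursor(3)): buffer="aoptk" (len 5), cursors c1@1 c4@3 c2@4 c3@5, authorship .....
After op 2 (insert('a')): buffer="aaopataka" (len 9), cursors c1@2 c4@5 c2@7 c3@9, authorship .1..4.2.3
After op 3 (move_right): buffer="aaopataka" (len 9), cursors c1@3 c4@6 c2@8 c3@9, authorship .1..4.2.3
After op 4 (delete): buffer="aapaa" (len 5), cursors c1@2 c4@4 c2@5 c3@5, authorship .1.42
Authorship (.=original, N=cursor N): . 1 . 4 2
Index 3: author = 4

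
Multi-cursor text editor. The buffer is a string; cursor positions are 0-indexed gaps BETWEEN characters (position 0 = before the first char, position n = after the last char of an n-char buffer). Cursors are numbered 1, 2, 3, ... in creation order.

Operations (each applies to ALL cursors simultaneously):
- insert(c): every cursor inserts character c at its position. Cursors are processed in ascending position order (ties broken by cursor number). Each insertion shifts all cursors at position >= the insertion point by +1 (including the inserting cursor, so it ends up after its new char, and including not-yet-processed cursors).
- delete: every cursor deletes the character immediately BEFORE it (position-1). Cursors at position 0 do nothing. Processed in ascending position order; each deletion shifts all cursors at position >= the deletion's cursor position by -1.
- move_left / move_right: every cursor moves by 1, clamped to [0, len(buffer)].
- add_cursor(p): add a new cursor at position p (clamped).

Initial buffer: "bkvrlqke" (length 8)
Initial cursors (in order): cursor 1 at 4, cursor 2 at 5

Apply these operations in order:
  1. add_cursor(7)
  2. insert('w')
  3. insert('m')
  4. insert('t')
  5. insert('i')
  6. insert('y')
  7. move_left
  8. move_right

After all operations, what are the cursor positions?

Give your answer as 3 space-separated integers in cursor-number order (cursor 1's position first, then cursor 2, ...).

After op 1 (add_cursor(7)): buffer="bkvrlqke" (len 8), cursors c1@4 c2@5 c3@7, authorship ........
After op 2 (insert('w')): buffer="bkvrwlwqkwe" (len 11), cursors c1@5 c2@7 c3@10, authorship ....1.2..3.
After op 3 (insert('m')): buffer="bkvrwmlwmqkwme" (len 14), cursors c1@6 c2@9 c3@13, authorship ....11.22..33.
After op 4 (insert('t')): buffer="bkvrwmtlwmtqkwmte" (len 17), cursors c1@7 c2@11 c3@16, authorship ....111.222..333.
After op 5 (insert('i')): buffer="bkvrwmtilwmtiqkwmtie" (len 20), cursors c1@8 c2@13 c3@19, authorship ....1111.2222..3333.
After op 6 (insert('y')): buffer="bkvrwmtiylwmtiyqkwmtiye" (len 23), cursors c1@9 c2@15 c3@22, authorship ....11111.22222..33333.
After op 7 (move_left): buffer="bkvrwmtiylwmtiyqkwmtiye" (len 23), cursors c1@8 c2@14 c3@21, authorship ....11111.22222..33333.
After op 8 (move_right): buffer="bkvrwmtiylwmtiyqkwmtiye" (len 23), cursors c1@9 c2@15 c3@22, authorship ....11111.22222..33333.

Answer: 9 15 22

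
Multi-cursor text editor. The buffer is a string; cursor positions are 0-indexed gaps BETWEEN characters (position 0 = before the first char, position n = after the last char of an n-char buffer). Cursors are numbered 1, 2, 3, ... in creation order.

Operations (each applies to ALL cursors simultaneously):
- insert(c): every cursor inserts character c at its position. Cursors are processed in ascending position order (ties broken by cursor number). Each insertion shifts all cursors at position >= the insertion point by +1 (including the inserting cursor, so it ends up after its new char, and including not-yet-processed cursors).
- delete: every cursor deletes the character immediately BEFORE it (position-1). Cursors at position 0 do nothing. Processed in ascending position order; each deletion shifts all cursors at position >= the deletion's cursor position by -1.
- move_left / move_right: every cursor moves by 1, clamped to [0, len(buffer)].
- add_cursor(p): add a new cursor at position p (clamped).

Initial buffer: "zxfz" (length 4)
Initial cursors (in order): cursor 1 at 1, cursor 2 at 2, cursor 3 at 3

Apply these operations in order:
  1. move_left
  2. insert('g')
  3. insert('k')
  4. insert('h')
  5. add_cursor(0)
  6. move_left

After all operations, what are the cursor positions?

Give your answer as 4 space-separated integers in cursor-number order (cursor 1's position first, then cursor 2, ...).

After op 1 (move_left): buffer="zxfz" (len 4), cursors c1@0 c2@1 c3@2, authorship ....
After op 2 (insert('g')): buffer="gzgxgfz" (len 7), cursors c1@1 c2@3 c3@5, authorship 1.2.3..
After op 3 (insert('k')): buffer="gkzgkxgkfz" (len 10), cursors c1@2 c2@5 c3@8, authorship 11.22.33..
After op 4 (insert('h')): buffer="gkhzgkhxgkhfz" (len 13), cursors c1@3 c2@7 c3@11, authorship 111.222.333..
After op 5 (add_cursor(0)): buffer="gkhzgkhxgkhfz" (len 13), cursors c4@0 c1@3 c2@7 c3@11, authorship 111.222.333..
After op 6 (move_left): buffer="gkhzgkhxgkhfz" (len 13), cursors c4@0 c1@2 c2@6 c3@10, authorship 111.222.333..

Answer: 2 6 10 0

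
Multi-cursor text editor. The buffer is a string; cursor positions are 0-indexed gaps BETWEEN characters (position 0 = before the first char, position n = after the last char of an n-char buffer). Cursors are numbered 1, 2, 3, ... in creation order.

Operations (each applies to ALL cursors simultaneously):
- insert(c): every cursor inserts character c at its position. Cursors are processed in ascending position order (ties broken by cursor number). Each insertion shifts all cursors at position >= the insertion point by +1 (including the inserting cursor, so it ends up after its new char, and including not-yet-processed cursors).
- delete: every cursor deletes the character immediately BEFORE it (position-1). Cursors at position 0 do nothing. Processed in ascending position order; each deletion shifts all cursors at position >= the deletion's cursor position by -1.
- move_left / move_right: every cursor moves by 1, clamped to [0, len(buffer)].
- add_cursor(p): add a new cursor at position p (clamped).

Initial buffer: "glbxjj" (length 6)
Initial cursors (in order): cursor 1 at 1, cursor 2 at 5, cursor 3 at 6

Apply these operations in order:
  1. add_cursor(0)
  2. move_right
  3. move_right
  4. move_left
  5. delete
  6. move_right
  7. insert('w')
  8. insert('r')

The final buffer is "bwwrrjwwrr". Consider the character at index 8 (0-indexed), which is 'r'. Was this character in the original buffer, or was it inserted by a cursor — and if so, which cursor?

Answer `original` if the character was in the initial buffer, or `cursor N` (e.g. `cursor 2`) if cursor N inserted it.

After op 1 (add_cursor(0)): buffer="glbxjj" (len 6), cursors c4@0 c1@1 c2@5 c3@6, authorship ......
After op 2 (move_right): buffer="glbxjj" (len 6), cursors c4@1 c1@2 c2@6 c3@6, authorship ......
After op 3 (move_right): buffer="glbxjj" (len 6), cursors c4@2 c1@3 c2@6 c3@6, authorship ......
After op 4 (move_left): buffer="glbxjj" (len 6), cursors c4@1 c1@2 c2@5 c3@5, authorship ......
After op 5 (delete): buffer="bj" (len 2), cursors c1@0 c4@0 c2@1 c3@1, authorship ..
After op 6 (move_right): buffer="bj" (len 2), cursors c1@1 c4@1 c2@2 c3@2, authorship ..
After op 7 (insert('w')): buffer="bwwjww" (len 6), cursors c1@3 c4@3 c2@6 c3@6, authorship .14.23
After op 8 (insert('r')): buffer="bwwrrjwwrr" (len 10), cursors c1@5 c4@5 c2@10 c3@10, authorship .1414.2323
Authorship (.=original, N=cursor N): . 1 4 1 4 . 2 3 2 3
Index 8: author = 2

Answer: cursor 2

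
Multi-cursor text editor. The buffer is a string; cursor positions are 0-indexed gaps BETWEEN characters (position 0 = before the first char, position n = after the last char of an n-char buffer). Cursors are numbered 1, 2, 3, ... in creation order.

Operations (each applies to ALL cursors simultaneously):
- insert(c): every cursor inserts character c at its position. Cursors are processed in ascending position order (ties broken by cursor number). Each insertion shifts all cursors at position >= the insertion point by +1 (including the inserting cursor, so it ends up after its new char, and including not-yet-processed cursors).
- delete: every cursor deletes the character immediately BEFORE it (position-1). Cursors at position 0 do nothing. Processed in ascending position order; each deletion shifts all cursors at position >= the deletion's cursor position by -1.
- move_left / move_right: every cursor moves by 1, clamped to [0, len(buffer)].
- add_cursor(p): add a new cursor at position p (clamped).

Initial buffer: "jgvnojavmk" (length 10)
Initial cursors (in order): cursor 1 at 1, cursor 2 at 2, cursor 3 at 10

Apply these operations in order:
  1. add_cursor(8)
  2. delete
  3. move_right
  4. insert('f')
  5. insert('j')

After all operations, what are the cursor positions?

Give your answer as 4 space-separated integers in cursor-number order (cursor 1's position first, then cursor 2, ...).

Answer: 5 5 14 14

Derivation:
After op 1 (add_cursor(8)): buffer="jgvnojavmk" (len 10), cursors c1@1 c2@2 c4@8 c3@10, authorship ..........
After op 2 (delete): buffer="vnojam" (len 6), cursors c1@0 c2@0 c4@5 c3@6, authorship ......
After op 3 (move_right): buffer="vnojam" (len 6), cursors c1@1 c2@1 c3@6 c4@6, authorship ......
After op 4 (insert('f')): buffer="vffnojamff" (len 10), cursors c1@3 c2@3 c3@10 c4@10, authorship .12.....34
After op 5 (insert('j')): buffer="vffjjnojamffjj" (len 14), cursors c1@5 c2@5 c3@14 c4@14, authorship .1212.....3434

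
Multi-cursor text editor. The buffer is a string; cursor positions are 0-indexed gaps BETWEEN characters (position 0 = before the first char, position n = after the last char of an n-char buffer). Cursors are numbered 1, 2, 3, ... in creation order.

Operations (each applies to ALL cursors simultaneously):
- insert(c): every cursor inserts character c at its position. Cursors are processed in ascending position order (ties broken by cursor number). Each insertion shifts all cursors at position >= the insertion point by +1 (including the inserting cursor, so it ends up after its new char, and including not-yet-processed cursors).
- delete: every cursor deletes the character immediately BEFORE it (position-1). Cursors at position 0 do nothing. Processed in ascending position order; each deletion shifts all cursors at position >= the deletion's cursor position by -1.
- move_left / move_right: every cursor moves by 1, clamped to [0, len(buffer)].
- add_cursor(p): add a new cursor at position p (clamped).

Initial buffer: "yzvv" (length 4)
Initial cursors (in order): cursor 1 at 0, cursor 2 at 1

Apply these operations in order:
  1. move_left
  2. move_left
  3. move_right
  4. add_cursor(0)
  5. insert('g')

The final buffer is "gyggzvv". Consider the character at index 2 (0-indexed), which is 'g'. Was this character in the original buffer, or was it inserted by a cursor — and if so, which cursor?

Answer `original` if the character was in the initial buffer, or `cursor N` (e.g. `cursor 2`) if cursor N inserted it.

Answer: cursor 1

Derivation:
After op 1 (move_left): buffer="yzvv" (len 4), cursors c1@0 c2@0, authorship ....
After op 2 (move_left): buffer="yzvv" (len 4), cursors c1@0 c2@0, authorship ....
After op 3 (move_right): buffer="yzvv" (len 4), cursors c1@1 c2@1, authorship ....
After op 4 (add_cursor(0)): buffer="yzvv" (len 4), cursors c3@0 c1@1 c2@1, authorship ....
After op 5 (insert('g')): buffer="gyggzvv" (len 7), cursors c3@1 c1@4 c2@4, authorship 3.12...
Authorship (.=original, N=cursor N): 3 . 1 2 . . .
Index 2: author = 1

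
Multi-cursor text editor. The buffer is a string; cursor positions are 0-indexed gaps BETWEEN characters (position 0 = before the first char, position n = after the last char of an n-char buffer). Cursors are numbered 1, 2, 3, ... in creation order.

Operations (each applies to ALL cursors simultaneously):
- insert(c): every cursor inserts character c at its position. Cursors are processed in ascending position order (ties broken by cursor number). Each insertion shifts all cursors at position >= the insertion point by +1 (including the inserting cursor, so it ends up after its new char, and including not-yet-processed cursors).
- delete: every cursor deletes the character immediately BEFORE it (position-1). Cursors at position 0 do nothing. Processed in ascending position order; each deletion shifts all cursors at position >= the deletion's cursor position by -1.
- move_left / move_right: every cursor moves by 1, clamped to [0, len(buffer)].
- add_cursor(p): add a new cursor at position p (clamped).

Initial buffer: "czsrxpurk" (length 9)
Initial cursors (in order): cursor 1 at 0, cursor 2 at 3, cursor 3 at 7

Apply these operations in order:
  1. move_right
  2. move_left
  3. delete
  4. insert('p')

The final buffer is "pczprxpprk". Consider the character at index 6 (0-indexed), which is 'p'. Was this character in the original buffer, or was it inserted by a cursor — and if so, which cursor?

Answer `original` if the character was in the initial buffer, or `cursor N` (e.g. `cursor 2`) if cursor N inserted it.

Answer: original

Derivation:
After op 1 (move_right): buffer="czsrxpurk" (len 9), cursors c1@1 c2@4 c3@8, authorship .........
After op 2 (move_left): buffer="czsrxpurk" (len 9), cursors c1@0 c2@3 c3@7, authorship .........
After op 3 (delete): buffer="czrxprk" (len 7), cursors c1@0 c2@2 c3@5, authorship .......
After op 4 (insert('p')): buffer="pczprxpprk" (len 10), cursors c1@1 c2@4 c3@8, authorship 1..2...3..
Authorship (.=original, N=cursor N): 1 . . 2 . . . 3 . .
Index 6: author = original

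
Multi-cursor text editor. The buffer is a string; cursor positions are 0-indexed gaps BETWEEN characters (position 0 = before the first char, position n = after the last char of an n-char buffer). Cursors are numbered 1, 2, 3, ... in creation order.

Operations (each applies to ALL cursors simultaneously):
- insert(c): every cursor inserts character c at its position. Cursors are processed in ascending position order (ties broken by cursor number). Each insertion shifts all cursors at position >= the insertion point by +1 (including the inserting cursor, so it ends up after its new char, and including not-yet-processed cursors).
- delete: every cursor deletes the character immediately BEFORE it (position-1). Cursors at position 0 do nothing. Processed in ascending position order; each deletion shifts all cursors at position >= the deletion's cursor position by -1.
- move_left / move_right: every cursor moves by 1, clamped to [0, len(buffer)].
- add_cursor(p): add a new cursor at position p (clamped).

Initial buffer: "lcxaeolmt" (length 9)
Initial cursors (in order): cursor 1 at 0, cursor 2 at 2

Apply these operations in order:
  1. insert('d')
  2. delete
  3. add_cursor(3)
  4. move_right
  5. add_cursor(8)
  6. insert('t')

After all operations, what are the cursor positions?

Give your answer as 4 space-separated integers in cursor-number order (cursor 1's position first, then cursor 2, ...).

After op 1 (insert('d')): buffer="dlcdxaeolmt" (len 11), cursors c1@1 c2@4, authorship 1..2.......
After op 2 (delete): buffer="lcxaeolmt" (len 9), cursors c1@0 c2@2, authorship .........
After op 3 (add_cursor(3)): buffer="lcxaeolmt" (len 9), cursors c1@0 c2@2 c3@3, authorship .........
After op 4 (move_right): buffer="lcxaeolmt" (len 9), cursors c1@1 c2@3 c3@4, authorship .........
After op 5 (add_cursor(8)): buffer="lcxaeolmt" (len 9), cursors c1@1 c2@3 c3@4 c4@8, authorship .........
After op 6 (insert('t')): buffer="ltcxtateolmtt" (len 13), cursors c1@2 c2@5 c3@7 c4@12, authorship .1..2.3....4.

Answer: 2 5 7 12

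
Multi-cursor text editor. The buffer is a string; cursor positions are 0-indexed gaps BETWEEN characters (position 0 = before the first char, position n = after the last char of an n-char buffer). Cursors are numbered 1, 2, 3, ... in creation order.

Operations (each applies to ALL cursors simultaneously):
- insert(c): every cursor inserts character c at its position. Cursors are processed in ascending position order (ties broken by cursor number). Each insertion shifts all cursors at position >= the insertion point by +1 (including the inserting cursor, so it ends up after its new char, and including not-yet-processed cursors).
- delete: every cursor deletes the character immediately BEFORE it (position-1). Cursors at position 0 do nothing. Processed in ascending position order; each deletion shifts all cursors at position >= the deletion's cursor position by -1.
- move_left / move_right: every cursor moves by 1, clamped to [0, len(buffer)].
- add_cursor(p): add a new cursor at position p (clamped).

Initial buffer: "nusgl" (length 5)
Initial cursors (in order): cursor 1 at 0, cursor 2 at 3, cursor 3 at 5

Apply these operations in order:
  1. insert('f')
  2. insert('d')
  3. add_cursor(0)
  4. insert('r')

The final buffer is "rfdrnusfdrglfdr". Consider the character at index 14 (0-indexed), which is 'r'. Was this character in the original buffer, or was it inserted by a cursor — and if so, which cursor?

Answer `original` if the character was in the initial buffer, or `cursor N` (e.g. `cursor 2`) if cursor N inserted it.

Answer: cursor 3

Derivation:
After op 1 (insert('f')): buffer="fnusfglf" (len 8), cursors c1@1 c2@5 c3@8, authorship 1...2..3
After op 2 (insert('d')): buffer="fdnusfdglfd" (len 11), cursors c1@2 c2@7 c3@11, authorship 11...22..33
After op 3 (add_cursor(0)): buffer="fdnusfdglfd" (len 11), cursors c4@0 c1@2 c2@7 c3@11, authorship 11...22..33
After op 4 (insert('r')): buffer="rfdrnusfdrglfdr" (len 15), cursors c4@1 c1@4 c2@10 c3@15, authorship 4111...222..333
Authorship (.=original, N=cursor N): 4 1 1 1 . . . 2 2 2 . . 3 3 3
Index 14: author = 3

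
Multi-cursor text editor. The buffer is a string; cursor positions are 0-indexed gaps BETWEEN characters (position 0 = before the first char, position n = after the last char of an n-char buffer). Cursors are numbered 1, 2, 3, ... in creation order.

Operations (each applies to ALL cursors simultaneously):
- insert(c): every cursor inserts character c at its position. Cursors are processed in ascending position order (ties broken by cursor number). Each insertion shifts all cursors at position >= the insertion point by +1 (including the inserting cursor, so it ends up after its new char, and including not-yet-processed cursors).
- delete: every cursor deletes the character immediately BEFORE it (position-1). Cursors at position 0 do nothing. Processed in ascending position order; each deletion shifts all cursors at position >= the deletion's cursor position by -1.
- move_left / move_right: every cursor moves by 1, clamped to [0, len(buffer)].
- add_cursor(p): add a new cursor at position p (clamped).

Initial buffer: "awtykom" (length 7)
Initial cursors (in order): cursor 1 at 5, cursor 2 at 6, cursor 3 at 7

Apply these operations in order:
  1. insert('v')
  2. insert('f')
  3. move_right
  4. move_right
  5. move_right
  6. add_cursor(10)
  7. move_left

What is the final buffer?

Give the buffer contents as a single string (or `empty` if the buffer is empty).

After op 1 (insert('v')): buffer="awtykvovmv" (len 10), cursors c1@6 c2@8 c3@10, authorship .....1.2.3
After op 2 (insert('f')): buffer="awtykvfovfmvf" (len 13), cursors c1@7 c2@10 c3@13, authorship .....11.22.33
After op 3 (move_right): buffer="awtykvfovfmvf" (len 13), cursors c1@8 c2@11 c3@13, authorship .....11.22.33
After op 4 (move_right): buffer="awtykvfovfmvf" (len 13), cursors c1@9 c2@12 c3@13, authorship .....11.22.33
After op 5 (move_right): buffer="awtykvfovfmvf" (len 13), cursors c1@10 c2@13 c3@13, authorship .....11.22.33
After op 6 (add_cursor(10)): buffer="awtykvfovfmvf" (len 13), cursors c1@10 c4@10 c2@13 c3@13, authorship .....11.22.33
After op 7 (move_left): buffer="awtykvfovfmvf" (len 13), cursors c1@9 c4@9 c2@12 c3@12, authorship .....11.22.33

Answer: awtykvfovfmvf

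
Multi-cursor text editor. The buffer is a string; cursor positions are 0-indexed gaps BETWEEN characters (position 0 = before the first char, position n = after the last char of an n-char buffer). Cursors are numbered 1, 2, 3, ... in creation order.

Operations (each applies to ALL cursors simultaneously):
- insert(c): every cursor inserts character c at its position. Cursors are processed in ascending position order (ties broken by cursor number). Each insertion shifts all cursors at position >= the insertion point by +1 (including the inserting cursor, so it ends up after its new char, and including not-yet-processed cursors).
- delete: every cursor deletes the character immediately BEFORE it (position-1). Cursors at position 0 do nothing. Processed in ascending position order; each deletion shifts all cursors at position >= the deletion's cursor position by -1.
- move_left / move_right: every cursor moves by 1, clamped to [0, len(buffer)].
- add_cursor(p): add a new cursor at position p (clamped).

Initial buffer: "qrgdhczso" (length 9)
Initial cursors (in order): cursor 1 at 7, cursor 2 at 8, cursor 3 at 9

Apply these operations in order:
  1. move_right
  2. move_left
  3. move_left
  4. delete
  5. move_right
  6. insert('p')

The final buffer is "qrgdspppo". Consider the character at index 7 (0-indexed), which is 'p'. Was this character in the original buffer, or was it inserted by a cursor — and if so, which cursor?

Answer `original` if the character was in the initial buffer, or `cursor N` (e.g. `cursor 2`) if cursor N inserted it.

Answer: cursor 3

Derivation:
After op 1 (move_right): buffer="qrgdhczso" (len 9), cursors c1@8 c2@9 c3@9, authorship .........
After op 2 (move_left): buffer="qrgdhczso" (len 9), cursors c1@7 c2@8 c3@8, authorship .........
After op 3 (move_left): buffer="qrgdhczso" (len 9), cursors c1@6 c2@7 c3@7, authorship .........
After op 4 (delete): buffer="qrgdso" (len 6), cursors c1@4 c2@4 c3@4, authorship ......
After op 5 (move_right): buffer="qrgdso" (len 6), cursors c1@5 c2@5 c3@5, authorship ......
After op 6 (insert('p')): buffer="qrgdspppo" (len 9), cursors c1@8 c2@8 c3@8, authorship .....123.
Authorship (.=original, N=cursor N): . . . . . 1 2 3 .
Index 7: author = 3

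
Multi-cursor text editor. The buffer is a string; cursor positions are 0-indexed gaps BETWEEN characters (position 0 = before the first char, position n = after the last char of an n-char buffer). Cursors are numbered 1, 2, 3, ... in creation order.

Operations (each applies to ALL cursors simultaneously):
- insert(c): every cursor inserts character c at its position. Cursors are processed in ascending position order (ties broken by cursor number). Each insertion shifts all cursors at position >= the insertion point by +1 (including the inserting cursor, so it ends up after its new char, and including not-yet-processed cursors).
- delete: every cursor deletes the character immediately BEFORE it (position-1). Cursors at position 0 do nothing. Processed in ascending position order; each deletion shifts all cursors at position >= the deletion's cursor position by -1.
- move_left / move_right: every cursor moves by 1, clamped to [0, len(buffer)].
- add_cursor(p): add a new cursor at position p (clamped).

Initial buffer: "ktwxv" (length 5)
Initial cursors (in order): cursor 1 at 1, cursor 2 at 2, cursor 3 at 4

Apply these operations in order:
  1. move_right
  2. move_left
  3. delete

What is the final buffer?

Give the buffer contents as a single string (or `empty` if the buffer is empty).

Answer: wv

Derivation:
After op 1 (move_right): buffer="ktwxv" (len 5), cursors c1@2 c2@3 c3@5, authorship .....
After op 2 (move_left): buffer="ktwxv" (len 5), cursors c1@1 c2@2 c3@4, authorship .....
After op 3 (delete): buffer="wv" (len 2), cursors c1@0 c2@0 c3@1, authorship ..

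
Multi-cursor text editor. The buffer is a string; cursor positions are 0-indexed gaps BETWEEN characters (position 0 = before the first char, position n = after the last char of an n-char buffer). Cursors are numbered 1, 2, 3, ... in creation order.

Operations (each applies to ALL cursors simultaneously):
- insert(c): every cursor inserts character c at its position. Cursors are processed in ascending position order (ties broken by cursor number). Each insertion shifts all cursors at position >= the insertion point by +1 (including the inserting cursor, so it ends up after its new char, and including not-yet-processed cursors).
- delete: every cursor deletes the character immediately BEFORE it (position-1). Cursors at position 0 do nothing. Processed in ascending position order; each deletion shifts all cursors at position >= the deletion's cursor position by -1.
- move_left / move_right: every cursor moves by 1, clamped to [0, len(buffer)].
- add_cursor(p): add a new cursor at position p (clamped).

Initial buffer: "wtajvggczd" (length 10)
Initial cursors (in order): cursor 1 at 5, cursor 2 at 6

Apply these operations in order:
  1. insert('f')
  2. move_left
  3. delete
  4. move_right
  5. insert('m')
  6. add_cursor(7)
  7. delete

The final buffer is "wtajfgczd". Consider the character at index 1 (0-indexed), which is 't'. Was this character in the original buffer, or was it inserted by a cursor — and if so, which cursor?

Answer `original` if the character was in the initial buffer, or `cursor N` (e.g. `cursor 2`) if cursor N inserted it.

Answer: original

Derivation:
After op 1 (insert('f')): buffer="wtajvfgfgczd" (len 12), cursors c1@6 c2@8, authorship .....1.2....
After op 2 (move_left): buffer="wtajvfgfgczd" (len 12), cursors c1@5 c2@7, authorship .....1.2....
After op 3 (delete): buffer="wtajffgczd" (len 10), cursors c1@4 c2@5, authorship ....12....
After op 4 (move_right): buffer="wtajffgczd" (len 10), cursors c1@5 c2@6, authorship ....12....
After op 5 (insert('m')): buffer="wtajfmfmgczd" (len 12), cursors c1@6 c2@8, authorship ....1122....
After op 6 (add_cursor(7)): buffer="wtajfmfmgczd" (len 12), cursors c1@6 c3@7 c2@8, authorship ....1122....
After op 7 (delete): buffer="wtajfgczd" (len 9), cursors c1@5 c2@5 c3@5, authorship ....1....
Authorship (.=original, N=cursor N): . . . . 1 . . . .
Index 1: author = original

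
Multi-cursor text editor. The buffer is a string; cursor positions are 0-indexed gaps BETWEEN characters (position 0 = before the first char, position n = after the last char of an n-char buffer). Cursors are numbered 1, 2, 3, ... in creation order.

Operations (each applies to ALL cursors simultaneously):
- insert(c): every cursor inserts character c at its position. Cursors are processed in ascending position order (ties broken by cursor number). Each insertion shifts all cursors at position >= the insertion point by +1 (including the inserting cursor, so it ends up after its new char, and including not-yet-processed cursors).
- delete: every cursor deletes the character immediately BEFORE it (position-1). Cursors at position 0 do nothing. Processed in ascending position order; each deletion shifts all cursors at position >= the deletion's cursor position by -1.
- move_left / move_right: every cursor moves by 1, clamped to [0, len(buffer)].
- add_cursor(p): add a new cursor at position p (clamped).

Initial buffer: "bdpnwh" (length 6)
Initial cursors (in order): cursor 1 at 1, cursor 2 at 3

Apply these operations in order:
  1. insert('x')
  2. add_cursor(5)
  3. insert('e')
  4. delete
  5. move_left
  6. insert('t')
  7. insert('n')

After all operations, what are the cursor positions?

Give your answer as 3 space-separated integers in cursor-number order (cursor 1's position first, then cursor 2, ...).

Answer: 3 10 10

Derivation:
After op 1 (insert('x')): buffer="bxdpxnwh" (len 8), cursors c1@2 c2@5, authorship .1..2...
After op 2 (add_cursor(5)): buffer="bxdpxnwh" (len 8), cursors c1@2 c2@5 c3@5, authorship .1..2...
After op 3 (insert('e')): buffer="bxedpxeenwh" (len 11), cursors c1@3 c2@8 c3@8, authorship .11..223...
After op 4 (delete): buffer="bxdpxnwh" (len 8), cursors c1@2 c2@5 c3@5, authorship .1..2...
After op 5 (move_left): buffer="bxdpxnwh" (len 8), cursors c1@1 c2@4 c3@4, authorship .1..2...
After op 6 (insert('t')): buffer="btxdpttxnwh" (len 11), cursors c1@2 c2@7 c3@7, authorship .11..232...
After op 7 (insert('n')): buffer="btnxdpttnnxnwh" (len 14), cursors c1@3 c2@10 c3@10, authorship .111..23232...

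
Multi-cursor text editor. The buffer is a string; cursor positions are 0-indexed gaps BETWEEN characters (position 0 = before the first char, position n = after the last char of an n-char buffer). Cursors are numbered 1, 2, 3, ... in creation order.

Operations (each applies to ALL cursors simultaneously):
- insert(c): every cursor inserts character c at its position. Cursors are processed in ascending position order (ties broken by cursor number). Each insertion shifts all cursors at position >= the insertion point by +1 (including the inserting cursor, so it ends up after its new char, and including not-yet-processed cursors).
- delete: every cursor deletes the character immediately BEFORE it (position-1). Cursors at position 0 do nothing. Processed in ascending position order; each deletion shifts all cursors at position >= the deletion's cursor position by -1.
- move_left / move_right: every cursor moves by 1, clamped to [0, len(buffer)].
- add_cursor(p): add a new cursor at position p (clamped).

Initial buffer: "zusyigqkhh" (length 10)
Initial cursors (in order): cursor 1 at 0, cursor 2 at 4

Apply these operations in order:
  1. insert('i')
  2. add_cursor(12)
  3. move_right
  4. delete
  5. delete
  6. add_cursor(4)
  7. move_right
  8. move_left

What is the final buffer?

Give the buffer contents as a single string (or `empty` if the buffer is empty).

After op 1 (insert('i')): buffer="izusyiigqkhh" (len 12), cursors c1@1 c2@6, authorship 1....2......
After op 2 (add_cursor(12)): buffer="izusyiigqkhh" (len 12), cursors c1@1 c2@6 c3@12, authorship 1....2......
After op 3 (move_right): buffer="izusyiigqkhh" (len 12), cursors c1@2 c2@7 c3@12, authorship 1....2......
After op 4 (delete): buffer="iusyigqkh" (len 9), cursors c1@1 c2@5 c3@9, authorship 1...2....
After op 5 (delete): buffer="usygqk" (len 6), cursors c1@0 c2@3 c3@6, authorship ......
After op 6 (add_cursor(4)): buffer="usygqk" (len 6), cursors c1@0 c2@3 c4@4 c3@6, authorship ......
After op 7 (move_right): buffer="usygqk" (len 6), cursors c1@1 c2@4 c4@5 c3@6, authorship ......
After op 8 (move_left): buffer="usygqk" (len 6), cursors c1@0 c2@3 c4@4 c3@5, authorship ......

Answer: usygqk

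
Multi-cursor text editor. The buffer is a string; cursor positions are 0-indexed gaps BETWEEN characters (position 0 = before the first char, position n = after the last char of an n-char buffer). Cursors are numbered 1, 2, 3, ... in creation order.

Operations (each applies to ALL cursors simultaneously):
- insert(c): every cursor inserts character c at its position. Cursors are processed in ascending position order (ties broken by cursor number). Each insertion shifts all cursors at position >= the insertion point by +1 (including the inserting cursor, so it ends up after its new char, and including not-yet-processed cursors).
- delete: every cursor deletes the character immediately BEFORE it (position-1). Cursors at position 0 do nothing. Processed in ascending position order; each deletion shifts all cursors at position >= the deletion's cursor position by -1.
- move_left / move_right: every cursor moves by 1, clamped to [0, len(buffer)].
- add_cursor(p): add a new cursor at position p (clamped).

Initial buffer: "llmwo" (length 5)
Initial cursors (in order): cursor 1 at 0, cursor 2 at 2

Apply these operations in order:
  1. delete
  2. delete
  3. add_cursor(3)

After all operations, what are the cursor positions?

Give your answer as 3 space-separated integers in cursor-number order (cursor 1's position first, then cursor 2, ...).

Answer: 0 0 3

Derivation:
After op 1 (delete): buffer="lmwo" (len 4), cursors c1@0 c2@1, authorship ....
After op 2 (delete): buffer="mwo" (len 3), cursors c1@0 c2@0, authorship ...
After op 3 (add_cursor(3)): buffer="mwo" (len 3), cursors c1@0 c2@0 c3@3, authorship ...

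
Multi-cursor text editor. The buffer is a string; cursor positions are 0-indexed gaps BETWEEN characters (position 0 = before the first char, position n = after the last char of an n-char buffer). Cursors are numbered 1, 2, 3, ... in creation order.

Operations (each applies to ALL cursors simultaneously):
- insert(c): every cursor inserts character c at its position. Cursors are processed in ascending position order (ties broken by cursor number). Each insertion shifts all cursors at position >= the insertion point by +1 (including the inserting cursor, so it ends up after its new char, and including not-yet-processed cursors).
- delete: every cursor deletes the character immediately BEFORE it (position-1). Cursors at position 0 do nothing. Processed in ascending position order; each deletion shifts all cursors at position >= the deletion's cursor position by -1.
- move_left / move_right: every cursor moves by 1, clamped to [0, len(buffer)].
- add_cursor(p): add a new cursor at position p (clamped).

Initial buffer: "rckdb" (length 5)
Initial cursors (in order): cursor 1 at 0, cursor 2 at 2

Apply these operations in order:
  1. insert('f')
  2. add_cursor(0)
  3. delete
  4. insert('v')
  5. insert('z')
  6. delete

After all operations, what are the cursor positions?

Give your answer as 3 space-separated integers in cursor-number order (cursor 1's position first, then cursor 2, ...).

Answer: 2 5 2

Derivation:
After op 1 (insert('f')): buffer="frcfkdb" (len 7), cursors c1@1 c2@4, authorship 1..2...
After op 2 (add_cursor(0)): buffer="frcfkdb" (len 7), cursors c3@0 c1@1 c2@4, authorship 1..2...
After op 3 (delete): buffer="rckdb" (len 5), cursors c1@0 c3@0 c2@2, authorship .....
After op 4 (insert('v')): buffer="vvrcvkdb" (len 8), cursors c1@2 c3@2 c2@5, authorship 13..2...
After op 5 (insert('z')): buffer="vvzzrcvzkdb" (len 11), cursors c1@4 c3@4 c2@8, authorship 1313..22...
After op 6 (delete): buffer="vvrcvkdb" (len 8), cursors c1@2 c3@2 c2@5, authorship 13..2...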